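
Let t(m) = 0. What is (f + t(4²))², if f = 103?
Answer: 10609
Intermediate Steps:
(f + t(4²))² = (103 + 0)² = 103² = 10609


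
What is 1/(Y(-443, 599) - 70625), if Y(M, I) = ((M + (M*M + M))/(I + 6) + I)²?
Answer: 366025/285243470939 ≈ 1.2832e-6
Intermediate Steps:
Y(M, I) = (I + (M² + 2*M)/(6 + I))² (Y(M, I) = ((M + (M² + M))/(6 + I) + I)² = ((M + (M + M²))/(6 + I) + I)² = ((M² + 2*M)/(6 + I) + I)² = (I + (M² + 2*M)/(6 + I))²)
1/(Y(-443, 599) - 70625) = 1/((599² + (-443)² + 2*(-443) + 6*599)²/(6 + 599)² - 70625) = 1/((358801 + 196249 - 886 + 3594)²/605² - 70625) = 1/((1/366025)*557758² - 70625) = 1/((1/366025)*311093986564 - 70625) = 1/(311093986564/366025 - 70625) = 1/(285243470939/366025) = 366025/285243470939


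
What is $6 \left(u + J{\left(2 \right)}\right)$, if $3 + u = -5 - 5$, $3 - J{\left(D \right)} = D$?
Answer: $-72$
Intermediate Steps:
$J{\left(D \right)} = 3 - D$
$u = -13$ ($u = -3 - 10 = -13$)
$6 \left(u + J{\left(2 \right)}\right) = 6 \left(-13 + \left(3 - 2\right)\right) = 6 \left(-13 + 1\right) = 6 \left(-12\right) = -72$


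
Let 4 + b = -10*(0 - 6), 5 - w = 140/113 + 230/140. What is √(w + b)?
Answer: √145453826/1582 ≈ 7.6235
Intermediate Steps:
w = 3351/1582 (w = 5 - (140/113 + 230/140) = 5 - (140*(1/113) + 230*(1/140)) = 5 - (140/113 + 23/14) = 5 - 1*4559/1582 = 5 - 4559/1582 = 3351/1582 ≈ 2.1182)
b = 56 (b = -4 - 10*(0 - 6) = -4 - 10*(-6) = -4 + 60 = 56)
√(w + b) = √(3351/1582 + 56) = √(91943/1582) = √145453826/1582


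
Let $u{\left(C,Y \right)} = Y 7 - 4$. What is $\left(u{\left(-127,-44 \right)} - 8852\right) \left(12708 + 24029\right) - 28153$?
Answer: $-336686021$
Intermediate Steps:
$u{\left(C,Y \right)} = -4 + 7 Y$ ($u{\left(C,Y \right)} = 7 Y - 4 = -4 + 7 Y$)
$\left(u{\left(-127,-44 \right)} - 8852\right) \left(12708 + 24029\right) - 28153 = \left(\left(-4 + 7 \left(-44\right)\right) - 8852\right) \left(12708 + 24029\right) - 28153 = \left(\left(-4 - 308\right) - 8852\right) 36737 - 28153 = \left(-312 - 8852\right) 36737 - 28153 = \left(-9164\right) 36737 - 28153 = -336657868 - 28153 = -336686021$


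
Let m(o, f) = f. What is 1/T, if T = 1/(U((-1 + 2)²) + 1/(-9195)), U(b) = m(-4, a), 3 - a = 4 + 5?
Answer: -55171/9195 ≈ -6.0001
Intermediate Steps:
a = -6 (a = 3 - (4 + 5) = 3 - 1*9 = 3 - 9 = -6)
U(b) = -6
T = -9195/55171 (T = 1/(-6 + 1/(-9195)) = 1/(-6 - 1/9195) = 1/(-55171/9195) = -9195/55171 ≈ -0.16666)
1/T = 1/(-9195/55171) = -55171/9195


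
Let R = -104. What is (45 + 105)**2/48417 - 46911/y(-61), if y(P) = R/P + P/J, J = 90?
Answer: -4156418200710/91007821 ≈ -45671.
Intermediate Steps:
y(P) = -104/P + P/90
(45 + 105)**2/48417 - 46911/y(-61) = (45 + 105)**2/48417 - 46911/(-104/(-61) + (1/90)*(-61)) = 150**2*(1/48417) - 46911/(-104*(-1/61) - 61/90) = 22500*(1/48417) - 46911/(104/61 - 61/90) = 7500/16139 - 46911/5639/5490 = 7500/16139 - 46911*5490/5639 = 7500/16139 - 257541390/5639 = -4156418200710/91007821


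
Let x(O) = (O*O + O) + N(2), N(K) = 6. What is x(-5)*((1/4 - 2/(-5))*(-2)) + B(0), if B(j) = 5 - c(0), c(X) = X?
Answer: -144/5 ≈ -28.800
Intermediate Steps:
x(O) = 6 + O + O² (x(O) = (O*O + O) + 6 = (O² + O) + 6 = (O + O²) + 6 = 6 + O + O²)
B(j) = 5 (B(j) = 5 - 1*0 = 5 + 0 = 5)
x(-5)*((1/4 - 2/(-5))*(-2)) + B(0) = (6 - 5 + (-5)²)*((1/4 - 2/(-5))*(-2)) + 5 = (6 - 5 + 25)*((1*(¼) - 2*(-⅕))*(-2)) + 5 = 26*((¼ + ⅖)*(-2)) + 5 = 26*((13/20)*(-2)) + 5 = 26*(-13/10) + 5 = -169/5 + 5 = -144/5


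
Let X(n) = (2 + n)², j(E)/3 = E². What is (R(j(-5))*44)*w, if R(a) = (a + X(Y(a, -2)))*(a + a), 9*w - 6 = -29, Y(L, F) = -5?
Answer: -1416800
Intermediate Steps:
j(E) = 3*E²
w = -23/9 (w = ⅔ + (⅑)*(-29) = ⅔ - 29/9 = -23/9 ≈ -2.5556)
R(a) = 2*a*(9 + a) (R(a) = (a + (2 - 5)²)*(a + a) = (a + (-3)²)*(2*a) = (a + 9)*(2*a) = (9 + a)*(2*a) = 2*a*(9 + a))
(R(j(-5))*44)*w = ((2*(3*(-5)²)*(9 + 3*(-5)²))*44)*(-23/9) = ((2*(3*25)*(9 + 3*25))*44)*(-23/9) = ((2*75*(9 + 75))*44)*(-23/9) = ((2*75*84)*44)*(-23/9) = (12600*44)*(-23/9) = 554400*(-23/9) = -1416800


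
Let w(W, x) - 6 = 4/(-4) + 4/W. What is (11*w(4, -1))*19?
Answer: 1254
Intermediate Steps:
w(W, x) = 5 + 4/W (w(W, x) = 6 + (4/(-4) + 4/W) = 6 + (4*(-¼) + 4/W) = 6 + (-1 + 4/W) = 5 + 4/W)
(11*w(4, -1))*19 = (11*(5 + 4/4))*19 = (11*(5 + 4*(¼)))*19 = (11*(5 + 1))*19 = (11*6)*19 = 66*19 = 1254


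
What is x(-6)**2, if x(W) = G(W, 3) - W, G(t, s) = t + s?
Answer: 9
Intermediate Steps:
G(t, s) = s + t
x(W) = 3 (x(W) = (3 + W) - W = 3)
x(-6)**2 = 3**2 = 9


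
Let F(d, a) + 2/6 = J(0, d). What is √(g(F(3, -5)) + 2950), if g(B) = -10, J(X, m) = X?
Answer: 14*√15 ≈ 54.222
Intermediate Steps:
F(d, a) = -⅓ (F(d, a) = -⅓ + 0 = -⅓)
√(g(F(3, -5)) + 2950) = √(-10 + 2950) = √2940 = 14*√15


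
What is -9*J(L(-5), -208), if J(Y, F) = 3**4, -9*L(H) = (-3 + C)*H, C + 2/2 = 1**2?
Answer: -729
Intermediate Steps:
C = 0 (C = -1 + 1**2 = -1 + 1 = 0)
L(H) = H/3 (L(H) = -(-3 + 0)*H/9 = -(-1)*H/3 = H/3)
J(Y, F) = 81
-9*J(L(-5), -208) = -9*81 = -729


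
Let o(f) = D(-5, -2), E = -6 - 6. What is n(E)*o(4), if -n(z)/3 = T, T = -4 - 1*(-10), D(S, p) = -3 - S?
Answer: -36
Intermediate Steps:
E = -12
o(f) = 2 (o(f) = -3 - 1*(-5) = -3 + 5 = 2)
T = 6 (T = -4 + 10 = 6)
n(z) = -18 (n(z) = -3*6 = -18)
n(E)*o(4) = -18*2 = -36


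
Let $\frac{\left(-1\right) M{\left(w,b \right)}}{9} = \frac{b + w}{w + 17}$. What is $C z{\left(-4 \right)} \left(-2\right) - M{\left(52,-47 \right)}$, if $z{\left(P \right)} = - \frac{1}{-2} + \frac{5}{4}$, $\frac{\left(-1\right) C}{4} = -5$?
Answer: $- \frac{1595}{23} \approx -69.348$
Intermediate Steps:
$M{\left(w,b \right)} = - \frac{9 \left(b + w\right)}{17 + w}$ ($M{\left(w,b \right)} = - 9 \frac{b + w}{w + 17} = - 9 \frac{b + w}{17 + w} = - \frac{9 \left(b + w\right)}{17 + w}$)
$C = 20$ ($C = \left(-4\right) \left(-5\right) = 20$)
$z{\left(P \right)} = \frac{7}{4}$ ($z{\left(P \right)} = \left(-1\right) \left(- \frac{1}{2}\right) + 5 \cdot \frac{1}{4} = \frac{1}{2} + \frac{5}{4} = \frac{7}{4}$)
$C z{\left(-4 \right)} \left(-2\right) - M{\left(52,-47 \right)} = 20 \cdot \frac{7}{4} \left(-2\right) - \frac{9 \left(\left(-1\right) \left(-47\right) - 52\right)}{17 + 52} = 35 \left(-2\right) - \frac{9 \left(47 - 52\right)}{69} = -70 - 9 \cdot \frac{1}{69} \left(-5\right) = -70 - - \frac{15}{23} = -70 + \frac{15}{23} = - \frac{1595}{23}$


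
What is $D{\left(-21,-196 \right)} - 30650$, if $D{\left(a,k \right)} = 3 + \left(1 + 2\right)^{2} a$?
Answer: $-30836$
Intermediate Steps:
$D{\left(a,k \right)} = 3 + 9 a$ ($D{\left(a,k \right)} = 3 + 3^{2} a = 3 + 9 a$)
$D{\left(-21,-196 \right)} - 30650 = \left(3 + 9 \left(-21\right)\right) - 30650 = \left(3 - 189\right) - 30650 = -186 - 30650 = -30836$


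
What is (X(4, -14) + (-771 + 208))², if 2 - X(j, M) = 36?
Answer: 356409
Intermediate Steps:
X(j, M) = -34 (X(j, M) = 2 - 1*36 = 2 - 36 = -34)
(X(4, -14) + (-771 + 208))² = (-34 + (-771 + 208))² = (-34 - 563)² = (-597)² = 356409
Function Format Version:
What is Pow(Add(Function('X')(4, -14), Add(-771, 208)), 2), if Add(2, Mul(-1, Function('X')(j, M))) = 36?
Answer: 356409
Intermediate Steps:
Function('X')(j, M) = -34 (Function('X')(j, M) = Add(2, Mul(-1, 36)) = Add(2, -36) = -34)
Pow(Add(Function('X')(4, -14), Add(-771, 208)), 2) = Pow(Add(-34, Add(-771, 208)), 2) = Pow(Add(-34, -563), 2) = Pow(-597, 2) = 356409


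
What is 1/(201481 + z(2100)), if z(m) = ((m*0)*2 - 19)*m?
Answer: 1/161581 ≈ 6.1888e-6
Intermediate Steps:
z(m) = -19*m (z(m) = (0*2 - 19)*m = (0 - 19)*m = -19*m)
1/(201481 + z(2100)) = 1/(201481 - 19*2100) = 1/(201481 - 39900) = 1/161581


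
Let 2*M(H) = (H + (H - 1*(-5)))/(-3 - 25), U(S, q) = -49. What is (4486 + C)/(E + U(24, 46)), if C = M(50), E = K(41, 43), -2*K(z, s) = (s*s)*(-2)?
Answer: 35873/14400 ≈ 2.4912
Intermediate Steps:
K(z, s) = s**2 (K(z, s) = -s*s*(-2)/2 = -s**2*(-2)/2 = -(-1)*s**2 = s**2)
E = 1849 (E = 43**2 = 1849)
M(H) = -5/56 - H/28 (M(H) = ((H + (H - 1*(-5)))/(-3 - 25))/2 = ((H + (H + 5))/(-28))/2 = ((H + (5 + H))*(-1/28))/2 = ((5 + 2*H)*(-1/28))/2 = (-5/28 - H/14)/2 = -5/56 - H/28)
C = -15/8 (C = -5/56 - 1/28*50 = -5/56 - 25/14 = -15/8 ≈ -1.8750)
(4486 + C)/(E + U(24, 46)) = (4486 - 15/8)/(1849 - 49) = (35873/8)/1800 = (35873/8)*(1/1800) = 35873/14400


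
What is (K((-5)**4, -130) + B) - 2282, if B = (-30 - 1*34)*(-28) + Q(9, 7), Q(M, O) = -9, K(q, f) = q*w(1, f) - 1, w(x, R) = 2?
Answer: 750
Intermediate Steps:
K(q, f) = -1 + 2*q (K(q, f) = q*2 - 1 = 2*q - 1 = -1 + 2*q)
B = 1783 (B = (-30 - 1*34)*(-28) - 9 = (-30 - 34)*(-28) - 9 = -64*(-28) - 9 = 1792 - 9 = 1783)
(K((-5)**4, -130) + B) - 2282 = ((-1 + 2*(-5)**4) + 1783) - 2282 = ((-1 + 2*625) + 1783) - 2282 = ((-1 + 1250) + 1783) - 2282 = (1249 + 1783) - 2282 = 3032 - 2282 = 750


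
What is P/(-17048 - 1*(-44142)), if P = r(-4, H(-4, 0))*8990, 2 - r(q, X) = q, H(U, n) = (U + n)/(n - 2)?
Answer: 870/437 ≈ 1.9908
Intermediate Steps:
H(U, n) = (U + n)/(-2 + n)
r(q, X) = 2 - q
P = 53940 (P = (2 - 1*(-4))*8990 = (2 + 4)*8990 = 6*8990 = 53940)
P/(-17048 - 1*(-44142)) = 53940/(-17048 - 1*(-44142)) = 53940/(-17048 + 44142) = 53940/27094 = 53940*(1/27094) = 870/437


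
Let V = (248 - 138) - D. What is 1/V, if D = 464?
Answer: -1/354 ≈ -0.0028249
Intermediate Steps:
V = -354 (V = (248 - 138) - 1*464 = 110 - 464 = -354)
1/V = 1/(-354) = -1/354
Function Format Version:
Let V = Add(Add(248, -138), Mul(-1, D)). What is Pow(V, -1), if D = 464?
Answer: Rational(-1, 354) ≈ -0.0028249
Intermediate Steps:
V = -354 (V = Add(Add(248, -138), Mul(-1, 464)) = Add(110, -464) = -354)
Pow(V, -1) = Pow(-354, -1) = Rational(-1, 354)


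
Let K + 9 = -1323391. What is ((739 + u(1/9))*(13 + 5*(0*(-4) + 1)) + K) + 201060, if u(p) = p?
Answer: -1109036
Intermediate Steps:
K = -1323400 (K = -9 - 1323391 = -1323400)
((739 + u(1/9))*(13 + 5*(0*(-4) + 1)) + K) + 201060 = ((739 + 1/9)*(13 + 5*(0*(-4) + 1)) - 1323400) + 201060 = ((739 + 1/9)*(13 + 5*(0 + 1)) - 1323400) + 201060 = (6652*(13 + 5*1)/9 - 1323400) + 201060 = (6652*(13 + 5)/9 - 1323400) + 201060 = ((6652/9)*18 - 1323400) + 201060 = (13304 - 1323400) + 201060 = -1310096 + 201060 = -1109036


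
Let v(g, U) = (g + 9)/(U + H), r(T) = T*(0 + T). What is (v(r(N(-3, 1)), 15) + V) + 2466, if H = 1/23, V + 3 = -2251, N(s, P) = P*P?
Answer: 36791/173 ≈ 212.66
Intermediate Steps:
N(s, P) = P²
V = -2254 (V = -3 - 2251 = -2254)
r(T) = T² (r(T) = T*T = T²)
H = 1/23 ≈ 0.043478
v(g, U) = (9 + g)/(1/23 + U) (v(g, U) = (g + 9)/(U + 1/23) = (9 + g)/(1/23 + U))
(v(r(N(-3, 1)), 15) + V) + 2466 = (23*(9 + (1²)²)/(1 + 23*15) - 2254) + 2466 = (23*(9 + 1²)/(1 + 345) - 2254) + 2466 = (23*(9 + 1)/346 - 2254) + 2466 = (23*(1/346)*10 - 2254) + 2466 = (115/173 - 2254) + 2466 = -389827/173 + 2466 = 36791/173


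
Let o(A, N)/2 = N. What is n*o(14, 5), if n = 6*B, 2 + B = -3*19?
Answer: -3540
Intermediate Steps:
o(A, N) = 2*N
B = -59 (B = -2 - 3*19 = -2 - 57 = -59)
n = -354 (n = 6*(-59) = -354)
n*o(14, 5) = -708*5 = -354*10 = -3540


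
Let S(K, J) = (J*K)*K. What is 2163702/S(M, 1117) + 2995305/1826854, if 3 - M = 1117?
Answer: 519502773714471/316546421481791 ≈ 1.6412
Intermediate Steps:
M = -1114 (M = 3 - 1*1117 = 3 - 1117 = -1114)
S(K, J) = J*K²
2163702/S(M, 1117) + 2995305/1826854 = 2163702/((1117*(-1114)²)) + 2995305/1826854 = 2163702/((1117*1240996)) + 2995305*(1/1826854) = 2163702/1386192532 + 2995305/1826854 = 2163702*(1/1386192532) + 2995305/1826854 = 1081851/693096266 + 2995305/1826854 = 519502773714471/316546421481791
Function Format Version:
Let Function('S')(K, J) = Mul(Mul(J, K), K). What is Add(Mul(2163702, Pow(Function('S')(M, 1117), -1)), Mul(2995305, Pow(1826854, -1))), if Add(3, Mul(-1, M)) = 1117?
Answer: Rational(519502773714471, 316546421481791) ≈ 1.6412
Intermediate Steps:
M = -1114 (M = Add(3, Mul(-1, 1117)) = Add(3, -1117) = -1114)
Function('S')(K, J) = Mul(J, Pow(K, 2))
Add(Mul(2163702, Pow(Function('S')(M, 1117), -1)), Mul(2995305, Pow(1826854, -1))) = Add(Mul(2163702, Pow(Mul(1117, Pow(-1114, 2)), -1)), Mul(2995305, Pow(1826854, -1))) = Add(Mul(2163702, Pow(Mul(1117, 1240996), -1)), Mul(2995305, Rational(1, 1826854))) = Add(Mul(2163702, Pow(1386192532, -1)), Rational(2995305, 1826854)) = Add(Mul(2163702, Rational(1, 1386192532)), Rational(2995305, 1826854)) = Add(Rational(1081851, 693096266), Rational(2995305, 1826854)) = Rational(519502773714471, 316546421481791)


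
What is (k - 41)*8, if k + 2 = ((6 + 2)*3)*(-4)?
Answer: -1112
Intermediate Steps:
k = -98 (k = -2 + ((6 + 2)*3)*(-4) = -2 + (8*3)*(-4) = -2 + 24*(-4) = -2 - 96 = -98)
(k - 41)*8 = (-98 - 41)*8 = -139*8 = -1112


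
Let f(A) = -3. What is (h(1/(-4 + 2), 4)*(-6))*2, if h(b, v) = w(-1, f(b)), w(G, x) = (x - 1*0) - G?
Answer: 24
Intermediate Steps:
w(G, x) = x - G (w(G, x) = (x + 0) - G = x - G)
h(b, v) = -2 (h(b, v) = -3 - 1*(-1) = -3 + 1 = -2)
(h(1/(-4 + 2), 4)*(-6))*2 = -2*(-6)*2 = 12*2 = 24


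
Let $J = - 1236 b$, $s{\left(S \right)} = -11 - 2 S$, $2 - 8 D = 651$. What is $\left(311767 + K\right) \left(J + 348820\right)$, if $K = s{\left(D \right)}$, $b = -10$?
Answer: $112658633535$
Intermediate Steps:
$D = - \frac{649}{8}$ ($D = \frac{1}{4} - \frac{651}{8} = - \frac{649}{8} \approx -81.125$)
$K = \frac{605}{4}$ ($K = -11 - - \frac{649}{4} = -11 + \frac{649}{4} = \frac{605}{4} \approx 151.25$)
$J = 12360$ ($J = \left(-1236\right) \left(-10\right) = 12360$)
$\left(311767 + K\right) \left(J + 348820\right) = \left(311767 + \frac{605}{4}\right) \left(12360 + 348820\right) = \frac{1247673}{4} \cdot 361180 = 112658633535$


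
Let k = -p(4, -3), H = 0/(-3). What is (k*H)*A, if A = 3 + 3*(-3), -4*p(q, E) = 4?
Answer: 0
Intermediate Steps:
p(q, E) = -1 (p(q, E) = -¼*4 = -1)
H = 0 (H = 0*(-⅓) = 0)
k = 1 (k = -1*(-1) = 1)
A = -6 (A = 3 - 9 = -6)
(k*H)*A = (1*0)*(-6) = 0*(-6) = 0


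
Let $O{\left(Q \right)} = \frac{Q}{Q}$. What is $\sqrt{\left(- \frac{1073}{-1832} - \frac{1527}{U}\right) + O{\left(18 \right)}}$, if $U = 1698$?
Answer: $\frac{\sqrt{46125863794}}{259228} \approx 0.8285$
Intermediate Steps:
$O{\left(Q \right)} = 1$
$\sqrt{\left(- \frac{1073}{-1832} - \frac{1527}{U}\right) + O{\left(18 \right)}} = \sqrt{\left(- \frac{1073}{-1832} - \frac{1527}{1698}\right) + 1} = \sqrt{\left(\left(-1073\right) \left(- \frac{1}{1832}\right) - \frac{509}{566}\right) + 1} = \sqrt{\left(\frac{1073}{1832} - \frac{509}{566}\right) + 1} = \sqrt{- \frac{162585}{518456} + 1} = \sqrt{\frac{355871}{518456}} = \frac{\sqrt{46125863794}}{259228}$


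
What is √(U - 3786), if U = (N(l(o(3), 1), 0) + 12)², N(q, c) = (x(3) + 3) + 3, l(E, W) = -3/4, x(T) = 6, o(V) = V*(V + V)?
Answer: I*√3210 ≈ 56.657*I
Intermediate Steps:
o(V) = 2*V² (o(V) = V*(2*V) = 2*V²)
l(E, W) = -¾ (l(E, W) = -3*¼ = -¾)
N(q, c) = 12 (N(q, c) = (6 + 3) + 3 = 9 + 3 = 12)
U = 576 (U = (12 + 12)² = 24² = 576)
√(U - 3786) = √(576 - 3786) = √(-3210) = I*√3210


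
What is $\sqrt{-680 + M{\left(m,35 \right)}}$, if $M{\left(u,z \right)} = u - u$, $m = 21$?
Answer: $2 i \sqrt{170} \approx 26.077 i$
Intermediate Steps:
$M{\left(u,z \right)} = 0$
$\sqrt{-680 + M{\left(m,35 \right)}} = \sqrt{-680 + 0} = \sqrt{-680} = 2 i \sqrt{170}$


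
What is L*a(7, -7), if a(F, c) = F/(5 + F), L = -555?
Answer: -1295/4 ≈ -323.75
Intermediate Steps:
L*a(7, -7) = -3885/(5 + 7) = -3885/12 = -555*7/12 = -1295/4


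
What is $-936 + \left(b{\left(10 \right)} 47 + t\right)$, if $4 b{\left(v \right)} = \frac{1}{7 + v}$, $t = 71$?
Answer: $- \frac{58773}{68} \approx -864.31$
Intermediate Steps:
$b{\left(v \right)} = \frac{1}{4 \left(7 + v\right)}$
$-936 + \left(b{\left(10 \right)} 47 + t\right) = -936 + \left(\frac{1}{4 \left(7 + 10\right)} 47 + 71\right) = -936 + \left(\frac{1}{4 \cdot 17} \cdot 47 + 71\right) = -936 + \left(\frac{1}{4} \cdot \frac{1}{17} \cdot 47 + 71\right) = -936 + \left(\frac{1}{68} \cdot 47 + 71\right) = -936 + \left(\frac{47}{68} + 71\right) = -936 + \frac{4875}{68} = - \frac{58773}{68}$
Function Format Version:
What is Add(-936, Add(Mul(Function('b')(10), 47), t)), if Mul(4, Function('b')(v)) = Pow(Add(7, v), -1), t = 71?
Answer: Rational(-58773, 68) ≈ -864.31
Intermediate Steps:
Function('b')(v) = Mul(Rational(1, 4), Pow(Add(7, v), -1))
Add(-936, Add(Mul(Function('b')(10), 47), t)) = Add(-936, Add(Mul(Mul(Rational(1, 4), Pow(Add(7, 10), -1)), 47), 71)) = Add(-936, Add(Mul(Mul(Rational(1, 4), Pow(17, -1)), 47), 71)) = Add(-936, Add(Mul(Mul(Rational(1, 4), Rational(1, 17)), 47), 71)) = Add(-936, Add(Mul(Rational(1, 68), 47), 71)) = Add(-936, Add(Rational(47, 68), 71)) = Add(-936, Rational(4875, 68)) = Rational(-58773, 68)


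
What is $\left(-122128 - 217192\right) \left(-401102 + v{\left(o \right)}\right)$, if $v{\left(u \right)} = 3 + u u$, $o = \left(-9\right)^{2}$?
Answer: $133874634160$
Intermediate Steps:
$o = 81$
$v{\left(u \right)} = 3 + u^{2}$
$\left(-122128 - 217192\right) \left(-401102 + v{\left(o \right)}\right) = \left(-122128 - 217192\right) \left(-401102 + \left(3 + 81^{2}\right)\right) = - 339320 \left(-401102 + \left(3 + 6561\right)\right) = - 339320 \left(-401102 + 6564\right) = \left(-339320\right) \left(-394538\right) = 133874634160$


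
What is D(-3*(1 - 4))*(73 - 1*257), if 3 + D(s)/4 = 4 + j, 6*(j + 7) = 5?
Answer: 11408/3 ≈ 3802.7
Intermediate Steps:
j = -37/6 (j = -7 + (⅙)*5 = -7 + ⅚ = -37/6 ≈ -6.1667)
D(s) = -62/3 (D(s) = -12 + 4*(4 - 37/6) = -12 + 4*(-13/6) = -12 - 26/3 = -62/3)
D(-3*(1 - 4))*(73 - 1*257) = -62*(73 - 1*257)/3 = -62*(73 - 257)/3 = -62/3*(-184) = 11408/3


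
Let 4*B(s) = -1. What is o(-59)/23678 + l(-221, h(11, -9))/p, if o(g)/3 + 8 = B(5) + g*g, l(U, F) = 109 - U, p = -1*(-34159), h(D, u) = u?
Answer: 1454762967/3235267208 ≈ 0.44966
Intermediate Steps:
B(s) = -1/4 (B(s) = (1/4)*(-1) = -1/4)
p = 34159
o(g) = -99/4 + 3*g**2 (o(g) = -24 + 3*(-1/4 + g*g) = -24 + 3*(-1/4 + g**2) = -24 + (-3/4 + 3*g**2) = -99/4 + 3*g**2)
o(-59)/23678 + l(-221, h(11, -9))/p = (-99/4 + 3*(-59)**2)/23678 + (109 - 1*(-221))/34159 = (-99/4 + 3*3481)*(1/23678) + (109 + 221)*(1/34159) = (-99/4 + 10443)*(1/23678) + 330*(1/34159) = (41673/4)*(1/23678) + 330/34159 = 41673/94712 + 330/34159 = 1454762967/3235267208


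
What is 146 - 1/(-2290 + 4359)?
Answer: 302073/2069 ≈ 146.00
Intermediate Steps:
146 - 1/(-2290 + 4359) = 146 - 1/2069 = 302073/2069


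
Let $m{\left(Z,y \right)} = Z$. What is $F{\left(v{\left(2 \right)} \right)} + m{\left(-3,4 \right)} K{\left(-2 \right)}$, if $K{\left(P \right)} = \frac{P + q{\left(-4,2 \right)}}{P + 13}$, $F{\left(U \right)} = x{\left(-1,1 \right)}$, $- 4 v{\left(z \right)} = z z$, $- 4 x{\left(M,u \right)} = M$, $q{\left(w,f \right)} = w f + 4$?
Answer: $\frac{83}{44} \approx 1.8864$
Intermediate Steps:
$q{\left(w,f \right)} = 4 + f w$ ($q{\left(w,f \right)} = f w + 4 = 4 + f w$)
$x{\left(M,u \right)} = - \frac{M}{4}$
$v{\left(z \right)} = - \frac{z^{2}}{4}$ ($v{\left(z \right)} = - \frac{z z}{4} = - \frac{z^{2}}{4}$)
$F{\left(U \right)} = \frac{1}{4}$ ($F{\left(U \right)} = \left(- \frac{1}{4}\right) \left(-1\right) = \frac{1}{4}$)
$K{\left(P \right)} = \frac{-4 + P}{13 + P}$ ($K{\left(P \right)} = \frac{P + \left(4 + 2 \left(-4\right)\right)}{P + 13} = \frac{P + \left(4 - 8\right)}{13 + P} = \frac{P - 4}{13 + P} = \frac{-4 + P}{13 + P}$)
$F{\left(v{\left(2 \right)} \right)} + m{\left(-3,4 \right)} K{\left(-2 \right)} = \frac{1}{4} - 3 \frac{-4 - 2}{13 - 2} = \frac{1}{4} - 3 \cdot \frac{1}{11} \left(-6\right) = \frac{1}{4} - - \frac{18}{11} = \frac{1}{4} + \frac{18}{11} = \frac{83}{44}$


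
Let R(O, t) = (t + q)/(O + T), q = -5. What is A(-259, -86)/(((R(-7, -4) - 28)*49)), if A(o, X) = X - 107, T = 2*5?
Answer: 193/1519 ≈ 0.12706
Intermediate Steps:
T = 10
A(o, X) = -107 + X
R(O, t) = (-5 + t)/(10 + O) (R(O, t) = (t - 5)/(O + 10) = (-5 + t)/(10 + O))
A(-259, -86)/(((R(-7, -4) - 28)*49)) = (-107 - 86)/((((-5 - 4)/(10 - 7) - 28)*49)) = -193*1/(49*(-9/3 - 28)) = -193*1/(49*((⅓)*(-9) - 28)) = -193*1/(49*(-3 - 28)) = -193/((-31*49)) = -193/(-1519) = -193*(-1/1519) = 193/1519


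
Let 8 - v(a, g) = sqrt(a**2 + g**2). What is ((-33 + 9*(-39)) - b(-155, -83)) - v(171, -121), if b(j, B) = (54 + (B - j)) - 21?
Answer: -497 + sqrt(43882) ≈ -287.52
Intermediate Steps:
b(j, B) = 33 + B - j (b(j, B) = (54 + B - j) - 21 = 33 + B - j)
v(a, g) = 8 - sqrt(a**2 + g**2)
((-33 + 9*(-39)) - b(-155, -83)) - v(171, -121) = ((-33 + 9*(-39)) - (33 - 83 - 1*(-155))) - (8 - sqrt(171**2 + (-121)**2)) = ((-33 - 351) - (33 - 83 + 155)) - (8 - sqrt(29241 + 14641)) = (-384 - 1*105) - (8 - sqrt(43882)) = (-384 - 105) + (-8 + sqrt(43882)) = -489 + (-8 + sqrt(43882)) = -497 + sqrt(43882)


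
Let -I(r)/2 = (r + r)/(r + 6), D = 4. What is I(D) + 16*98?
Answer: 7832/5 ≈ 1566.4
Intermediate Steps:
I(r) = -4*r/(6 + r) (I(r) = -2*(r + r)/(r + 6) = -2*2*r/(6 + r) = -4*r/(6 + r))
I(D) + 16*98 = -4*4/(6 + 4) + 16*98 = -4*4/10 + 1568 = -4*4*⅒ + 1568 = -8/5 + 1568 = 7832/5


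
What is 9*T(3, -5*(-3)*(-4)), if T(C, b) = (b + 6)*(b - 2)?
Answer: 30132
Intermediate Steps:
T(C, b) = (-2 + b)*(6 + b) (T(C, b) = (6 + b)*(-2 + b) = (-2 + b)*(6 + b))
9*T(3, -5*(-3)*(-4)) = 9*(-12 + (-5*(-3)*(-4))**2 + 4*(-5*(-3)*(-4))) = 9*(-12 + (15*(-4))**2 + 4*(15*(-4))) = 9*(-12 + (-60)**2 + 4*(-60)) = 9*(-12 + 3600 - 240) = 9*3348 = 30132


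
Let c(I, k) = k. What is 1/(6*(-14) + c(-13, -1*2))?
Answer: -1/86 ≈ -0.011628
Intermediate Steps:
1/(6*(-14) + c(-13, -1*2)) = 1/(6*(-14) - 1*2) = 1/(-84 - 2) = 1/(-86) = -1/86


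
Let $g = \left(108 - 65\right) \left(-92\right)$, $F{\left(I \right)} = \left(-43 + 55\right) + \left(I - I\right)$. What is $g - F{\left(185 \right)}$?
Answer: $-3968$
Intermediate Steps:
$F{\left(I \right)} = 12$ ($F{\left(I \right)} = 12 + 0 = 12$)
$g = -3956$ ($g = 43 \left(-92\right) = -3956$)
$g - F{\left(185 \right)} = -3956 - 12 = -3968$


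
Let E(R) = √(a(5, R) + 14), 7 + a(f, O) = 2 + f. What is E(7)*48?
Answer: 48*√14 ≈ 179.60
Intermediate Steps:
a(f, O) = -5 + f (a(f, O) = -7 + (2 + f) = -5 + f)
E(R) = √14 (E(R) = √((-5 + 5) + 14) = √(0 + 14) = √14)
E(7)*48 = √14*48 = 48*√14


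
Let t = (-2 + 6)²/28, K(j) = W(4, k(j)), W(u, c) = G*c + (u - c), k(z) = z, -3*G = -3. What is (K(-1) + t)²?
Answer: 1024/49 ≈ 20.898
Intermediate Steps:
G = 1 (G = -⅓*(-3) = 1)
W(u, c) = u (W(u, c) = 1*c + (u - c) = c + (u - c) = u)
K(j) = 4
t = 4/7 (t = 4²*(1/28) = 16*(1/28) = 4/7 ≈ 0.57143)
(K(-1) + t)² = (4 + 4/7)² = (32/7)² = 1024/49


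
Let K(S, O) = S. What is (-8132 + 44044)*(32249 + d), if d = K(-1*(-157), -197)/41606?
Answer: 24092499827756/20803 ≈ 1.1581e+9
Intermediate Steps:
d = 157/41606 (d = -1*(-157)/41606 = 157*(1/41606) = 157/41606 ≈ 0.0037735)
(-8132 + 44044)*(32249 + d) = (-8132 + 44044)*(32249 + 157/41606) = 35912*(1341752051/41606) = 24092499827756/20803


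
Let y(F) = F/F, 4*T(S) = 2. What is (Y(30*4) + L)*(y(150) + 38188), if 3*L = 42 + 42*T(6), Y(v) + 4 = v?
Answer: 5231893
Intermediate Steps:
T(S) = 1/2 (T(S) = (1/4)*2 = 1/2)
y(F) = 1
Y(v) = -4 + v
L = 21 (L = (42 + 42*(1/2))/3 = (42 + 21)/3 = (1/3)*63 = 21)
(Y(30*4) + L)*(y(150) + 38188) = ((-4 + 30*4) + 21)*(1 + 38188) = ((-4 + 120) + 21)*38189 = (116 + 21)*38189 = 137*38189 = 5231893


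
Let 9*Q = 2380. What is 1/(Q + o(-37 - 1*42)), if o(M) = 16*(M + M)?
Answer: -9/20372 ≈ -0.00044178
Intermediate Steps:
o(M) = 32*M (o(M) = 16*(2*M) = 32*M)
Q = 2380/9 (Q = (⅑)*2380 = 2380/9 ≈ 264.44)
1/(Q + o(-37 - 1*42)) = 1/(2380/9 + 32*(-37 - 1*42)) = 1/(2380/9 + 32*(-37 - 42)) = 1/(2380/9 + 32*(-79)) = 1/(2380/9 - 2528) = 1/(-20372/9) = -9/20372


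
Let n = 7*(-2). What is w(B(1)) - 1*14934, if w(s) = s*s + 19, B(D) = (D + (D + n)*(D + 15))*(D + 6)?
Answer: 2084686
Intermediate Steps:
n = -14
B(D) = (6 + D)*(D + (-14 + D)*(15 + D)) (B(D) = (D + (D - 14)*(D + 15))*(D + 6) = (D + (-14 + D)*(15 + D))*(6 + D) = (6 + D)*(D + (-14 + D)*(15 + D)))
w(s) = 19 + s² (w(s) = s² + 19 = 19 + s²)
w(B(1)) - 1*14934 = (19 + (-1260 + 1³ - 198*1 + 8*1²)²) - 1*14934 = (19 + (-1260 + 1 - 198 + 8*1)²) - 14934 = (19 + (-1260 + 1 - 198 + 8)²) - 14934 = (19 + (-1449)²) - 14934 = (19 + 2099601) - 14934 = 2099620 - 14934 = 2084686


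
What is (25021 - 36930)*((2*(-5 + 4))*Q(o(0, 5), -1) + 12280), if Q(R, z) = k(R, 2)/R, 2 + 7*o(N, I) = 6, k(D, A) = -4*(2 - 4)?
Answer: -145909068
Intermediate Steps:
k(D, A) = 8 (k(D, A) = -4*(-2) = 8)
o(N, I) = 4/7 (o(N, I) = -2/7 + (⅐)*6 = -2/7 + 6/7 = 4/7)
Q(R, z) = 8/R
(25021 - 36930)*((2*(-5 + 4))*Q(o(0, 5), -1) + 12280) = (25021 - 36930)*((2*(-5 + 4))*(8/(4/7)) + 12280) = -11909*((2*(-1))*(8*(7/4)) + 12280) = -11909*(-2*14 + 12280) = -11909*(-28 + 12280) = -11909*12252 = -145909068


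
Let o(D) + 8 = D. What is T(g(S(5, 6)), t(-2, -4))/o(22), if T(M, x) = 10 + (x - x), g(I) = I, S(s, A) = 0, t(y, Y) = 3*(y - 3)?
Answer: 5/7 ≈ 0.71429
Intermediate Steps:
t(y, Y) = -9 + 3*y (t(y, Y) = 3*(-3 + y) = -9 + 3*y)
o(D) = -8 + D
T(M, x) = 10 (T(M, x) = 10 + 0 = 10)
T(g(S(5, 6)), t(-2, -4))/o(22) = 10/(-8 + 22) = 10/14 = 10*(1/14) = 5/7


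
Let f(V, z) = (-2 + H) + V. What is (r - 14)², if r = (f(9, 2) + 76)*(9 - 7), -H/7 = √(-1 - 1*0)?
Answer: 22908 - 4256*I ≈ 22908.0 - 4256.0*I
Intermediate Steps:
H = -7*I (H = -7*√(-1 - 1*0) = -7*√(-1 + 0) = -7*I ≈ -7.0*I)
f(V, z) = -2 + V - 7*I (f(V, z) = (-2 - 7*I) + V = -2 + V - 7*I)
r = 166 - 14*I (r = ((-2 + 9 - 7*I) + 76)*(9 - 7) = ((7 - 7*I) + 76)*2 = (83 - 7*I)*2 = 166 - 14*I ≈ 166.0 - 14.0*I)
(r - 14)² = ((166 - 14*I) - 14)² = (152 - 14*I)²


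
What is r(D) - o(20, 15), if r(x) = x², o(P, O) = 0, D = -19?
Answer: 361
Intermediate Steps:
r(D) - o(20, 15) = (-19)² - 1*0 = 361 + 0 = 361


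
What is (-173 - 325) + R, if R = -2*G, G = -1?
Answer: -496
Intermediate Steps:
R = 2 (R = -2*(-1) = 2)
(-173 - 325) + R = (-173 - 325) + 2 = -498 + 2 = -496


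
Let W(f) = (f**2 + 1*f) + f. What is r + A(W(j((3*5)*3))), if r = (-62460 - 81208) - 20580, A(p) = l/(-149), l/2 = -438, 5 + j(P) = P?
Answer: -24472076/149 ≈ -1.6424e+5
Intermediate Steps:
j(P) = -5 + P
W(f) = f**2 + 2*f (W(f) = (f**2 + f) + f = (f + f**2) + f = f**2 + 2*f)
l = -876 (l = 2*(-438) = -876)
A(p) = 876/149 (A(p) = -876/(-149) = -876*(-1/149) = 876/149)
r = -164248 (r = -143668 - 20580 = -164248)
r + A(W(j((3*5)*3))) = -164248 + 876/149 = -24472076/149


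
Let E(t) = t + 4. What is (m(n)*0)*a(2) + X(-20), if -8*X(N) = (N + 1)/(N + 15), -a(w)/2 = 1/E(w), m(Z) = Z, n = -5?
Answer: -19/40 ≈ -0.47500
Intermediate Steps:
E(t) = 4 + t
a(w) = -2/(4 + w)
X(N) = -(1 + N)/(8*(15 + N)) (X(N) = -(N + 1)/(8*(N + 15)) = -(1 + N)/(8*(15 + N)))
(m(n)*0)*a(2) + X(-20) = (-5*0)*(-2/(4 + 2)) + (-1 - 1*(-20))/(8*(15 - 20)) = 0*(-2/6) + (1/8)*(-1 + 20)/(-5) = 0*(-2*1/6) + (1/8)*(-1/5)*19 = 0*(-1/3) - 19/40 = 0 - 19/40 = -19/40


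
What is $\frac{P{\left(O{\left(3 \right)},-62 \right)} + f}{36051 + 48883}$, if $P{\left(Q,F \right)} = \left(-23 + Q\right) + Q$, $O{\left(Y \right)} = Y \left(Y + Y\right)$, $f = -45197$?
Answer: $- \frac{22592}{42467} \approx -0.53199$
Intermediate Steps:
$O{\left(Y \right)} = 2 Y^{2}$ ($O{\left(Y \right)} = Y 2 Y = 2 Y^{2}$)
$P{\left(Q,F \right)} = -23 + 2 Q$
$\frac{P{\left(O{\left(3 \right)},-62 \right)} + f}{36051 + 48883} = \frac{\left(-23 + 2 \cdot 2 \cdot 3^{2}\right) - 45197}{36051 + 48883} = \frac{\left(-23 + 2 \cdot 2 \cdot 9\right) - 45197}{84934} = \left(\left(-23 + 2 \cdot 18\right) - 45197\right) \frac{1}{84934} = \left(\left(-23 + 36\right) - 45197\right) \frac{1}{84934} = \left(13 - 45197\right) \frac{1}{84934} = \left(-45184\right) \frac{1}{84934} = - \frac{22592}{42467}$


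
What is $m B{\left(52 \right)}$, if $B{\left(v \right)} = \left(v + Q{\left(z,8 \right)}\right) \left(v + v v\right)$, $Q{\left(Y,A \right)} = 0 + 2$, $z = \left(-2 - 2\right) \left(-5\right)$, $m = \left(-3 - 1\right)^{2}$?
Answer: $2381184$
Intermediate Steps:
$m = 16$ ($m = \left(-4\right)^{2} = 16$)
$z = 20$ ($z = \left(-4\right) \left(-5\right) = 20$)
$Q{\left(Y,A \right)} = 2$
$B{\left(v \right)} = \left(2 + v\right) \left(v + v^{2}\right)$ ($B{\left(v \right)} = \left(v + 2\right) \left(v + v v\right) = \left(2 + v\right) \left(v + v^{2}\right)$)
$m B{\left(52 \right)} = 16 \cdot 52 \left(2 + 52^{2} + 3 \cdot 52\right) = 16 \cdot 52 \left(2 + 2704 + 156\right) = 16 \cdot 52 \cdot 2862 = 16 \cdot 148824 = 2381184$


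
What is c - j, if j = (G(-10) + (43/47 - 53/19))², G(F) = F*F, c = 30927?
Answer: 16984389347/797449 ≈ 21298.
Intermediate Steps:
G(F) = F²
j = 7678315876/797449 (j = ((-10)² + (43/47 - 53/19))² = (100 + (43*(1/47) - 53*1/19))² = (100 + (43/47 - 53/19))² = (100 - 1674/893)² = (87626/893)² = 7678315876/797449 ≈ 9628.6)
c - j = 30927 - 1*7678315876/797449 = 30927 - 7678315876/797449 = 16984389347/797449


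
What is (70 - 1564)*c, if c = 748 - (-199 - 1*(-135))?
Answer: -1213128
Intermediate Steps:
c = 812 (c = 748 - (-199 + 135) = 748 - 1*(-64) = 748 + 64 = 812)
(70 - 1564)*c = (70 - 1564)*812 = -1494*812 = -1213128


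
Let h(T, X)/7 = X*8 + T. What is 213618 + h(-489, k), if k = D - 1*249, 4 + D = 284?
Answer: 211931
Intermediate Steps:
D = 280 (D = -4 + 284 = 280)
k = 31 (k = 280 - 1*249 = 280 - 249 = 31)
h(T, X) = 7*T + 56*X (h(T, X) = 7*(X*8 + T) = 7*(8*X + T) = 7*(T + 8*X) = 7*T + 56*X)
213618 + h(-489, k) = 213618 + (7*(-489) + 56*31) = 213618 + (-3423 + 1736) = 213618 - 1687 = 211931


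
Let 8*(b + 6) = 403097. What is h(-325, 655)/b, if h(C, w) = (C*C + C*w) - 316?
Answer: -860528/403049 ≈ -2.1350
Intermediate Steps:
h(C, w) = -316 + C² + C*w (h(C, w) = (C² + C*w) - 316 = -316 + C² + C*w)
b = 403049/8 (b = -6 + (⅛)*403097 = -6 + 403097/8 = 403049/8 ≈ 50381.)
h(-325, 655)/b = (-316 + (-325)² - 325*655)/(403049/8) = (-316 + 105625 - 212875)*(8/403049) = -107566*8/403049 = -860528/403049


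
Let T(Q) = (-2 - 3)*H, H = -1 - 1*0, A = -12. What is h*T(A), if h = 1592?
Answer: 7960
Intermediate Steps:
H = -1 (H = -1 + 0 = -1)
T(Q) = 5 (T(Q) = (-2 - 3)*(-1) = -5*(-1) = 5)
h*T(A) = 1592*5 = 7960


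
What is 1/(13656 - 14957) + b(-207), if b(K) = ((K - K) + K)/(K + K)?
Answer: 1299/2602 ≈ 0.49923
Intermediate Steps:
b(K) = ½ (b(K) = (0 + K)/((2*K)) = K*(1/(2*K)) = ½)
1/(13656 - 14957) + b(-207) = 1/(13656 - 14957) + ½ = 1/(-1301) + ½ = -1/1301 + ½ = 1299/2602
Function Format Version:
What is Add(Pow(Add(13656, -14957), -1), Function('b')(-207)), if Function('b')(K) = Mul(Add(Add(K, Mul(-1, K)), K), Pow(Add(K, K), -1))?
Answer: Rational(1299, 2602) ≈ 0.49923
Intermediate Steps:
Function('b')(K) = Rational(1, 2) (Function('b')(K) = Mul(Add(0, K), Pow(Mul(2, K), -1)) = Mul(K, Mul(Rational(1, 2), Pow(K, -1))) = Rational(1, 2))
Add(Pow(Add(13656, -14957), -1), Function('b')(-207)) = Add(Pow(Add(13656, -14957), -1), Rational(1, 2)) = Add(Pow(-1301, -1), Rational(1, 2)) = Add(Rational(-1, 1301), Rational(1, 2)) = Rational(1299, 2602)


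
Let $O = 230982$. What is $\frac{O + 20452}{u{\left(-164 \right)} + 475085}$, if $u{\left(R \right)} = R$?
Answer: $\frac{251434}{474921} \approx 0.52942$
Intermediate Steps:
$\frac{O + 20452}{u{\left(-164 \right)} + 475085} = \frac{230982 + 20452}{-164 + 475085} = \frac{251434}{474921}$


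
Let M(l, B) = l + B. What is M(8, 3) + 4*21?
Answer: 95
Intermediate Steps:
M(l, B) = B + l
M(8, 3) + 4*21 = (3 + 8) + 4*21 = 11 + 84 = 95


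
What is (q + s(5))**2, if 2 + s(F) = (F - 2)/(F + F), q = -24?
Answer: 66049/100 ≈ 660.49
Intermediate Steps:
s(F) = -2 + (-2 + F)/(2*F) (s(F) = -2 + (F - 2)/(F + F) = -2 + (-2 + F)/((2*F)) = -2 + (-2 + F)*(1/(2*F)) = -2 + (-2 + F)/(2*F))
(q + s(5))**2 = (-24 + (-3/2 - 1/5))**2 = (-24 - 17/10)**2 = (-257/10)**2 = 66049/100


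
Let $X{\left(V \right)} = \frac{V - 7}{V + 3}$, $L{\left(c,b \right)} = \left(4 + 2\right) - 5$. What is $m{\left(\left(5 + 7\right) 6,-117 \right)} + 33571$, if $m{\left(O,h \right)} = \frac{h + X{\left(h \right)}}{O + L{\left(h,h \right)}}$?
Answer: $\frac{139682324}{4161} \approx 33569.0$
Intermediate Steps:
$L{\left(c,b \right)} = 1$ ($L{\left(c,b \right)} = 6 - 5 = 1$)
$X{\left(V \right)} = \frac{-7 + V}{3 + V}$
$m{\left(O,h \right)} = \frac{h + \frac{-7 + h}{3 + h}}{1 + O}$ ($m{\left(O,h \right)} = \frac{h + \frac{-7 + h}{3 + h}}{O + 1} = \frac{h + \frac{-7 + h}{3 + h}}{1 + O}$)
$m{\left(\left(5 + 7\right) 6,-117 \right)} + 33571 = \frac{-7 - 117 - 117 \left(3 - 117\right)}{\left(1 + \left(5 + 7\right) 6\right) \left(3 - 117\right)} + 33571 = \frac{-7 - 117 - -13338}{\left(1 + 12 \cdot 6\right) \left(-114\right)} + 33571 = \frac{1}{1 + 72} \left(- \frac{1}{114}\right) \left(-7 - 117 + 13338\right) + 33571 = \frac{1}{73} \left(- \frac{1}{114}\right) 13214 + 33571 = - \frac{6607}{4161} + 33571 = \frac{139682324}{4161}$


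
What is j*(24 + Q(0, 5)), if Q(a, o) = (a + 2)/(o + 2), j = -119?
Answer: -2890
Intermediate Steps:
Q(a, o) = (2 + a)/(2 + o)
j*(24 + Q(0, 5)) = -119*(24 + (2 + 0)/(2 + 5)) = -119*(24 + 2/7) = -119*170/7 = -2890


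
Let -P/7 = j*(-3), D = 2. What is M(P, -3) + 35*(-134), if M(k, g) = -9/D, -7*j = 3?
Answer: -9389/2 ≈ -4694.5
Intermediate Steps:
j = -3/7 (j = -⅐*3 = -3/7 ≈ -0.42857)
P = -9 (P = -(-3)*(-3) = -7*9/7 = -9)
M(k, g) = -9/2
M(P, -3) + 35*(-134) = -9/2 + 35*(-134) = -9/2 - 4690 = -9389/2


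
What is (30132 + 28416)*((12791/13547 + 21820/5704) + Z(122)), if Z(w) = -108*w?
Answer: -10446758193858/13547 ≈ -7.7115e+8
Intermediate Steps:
(30132 + 28416)*((12791/13547 + 21820/5704) + Z(122)) = (30132 + 28416)*((12791/13547 + 21820/5704) - 108*122) = 58548*((12791*(1/13547) + 21820*(1/5704)) - 13176) = 58548*((12791/13547 + 5455/1426) - 13176) = 58548*(129227/27094 - 13176) = 58548*(-356861317/27094) = -10446758193858/13547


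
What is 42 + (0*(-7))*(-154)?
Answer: 42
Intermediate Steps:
42 + (0*(-7))*(-154) = 42 + 0*(-154) = 42 + 0 = 42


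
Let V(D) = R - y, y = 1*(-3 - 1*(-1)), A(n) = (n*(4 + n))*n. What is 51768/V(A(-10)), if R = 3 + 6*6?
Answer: 51768/41 ≈ 1262.6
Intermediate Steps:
A(n) = n²*(4 + n)
R = 39 (R = 3 + 36 = 39)
y = -2 (y = 1*(-3 + 1) = 1*(-2) = -2)
V(D) = 41 (V(D) = 39 - 1*(-2) = 39 + 2 = 41)
51768/V(A(-10)) = 51768/41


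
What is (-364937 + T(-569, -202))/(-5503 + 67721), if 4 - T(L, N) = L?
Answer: -14014/2393 ≈ -5.8562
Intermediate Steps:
T(L, N) = 4 - L
(-364937 + T(-569, -202))/(-5503 + 67721) = (-364937 + (4 - 1*(-569)))/(-5503 + 67721) = (-364937 + (4 + 569))/62218 = (-364937 + 573)*(1/62218) = -364364*1/62218 = -14014/2393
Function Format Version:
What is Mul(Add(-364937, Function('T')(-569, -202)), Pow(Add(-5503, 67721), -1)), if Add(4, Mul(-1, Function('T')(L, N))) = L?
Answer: Rational(-14014, 2393) ≈ -5.8562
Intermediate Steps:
Function('T')(L, N) = Add(4, Mul(-1, L))
Mul(Add(-364937, Function('T')(-569, -202)), Pow(Add(-5503, 67721), -1)) = Mul(Add(-364937, Add(4, Mul(-1, -569))), Pow(Add(-5503, 67721), -1)) = Mul(Add(-364937, Add(4, 569)), Pow(62218, -1)) = Mul(Add(-364937, 573), Rational(1, 62218)) = Mul(-364364, Rational(1, 62218)) = Rational(-14014, 2393)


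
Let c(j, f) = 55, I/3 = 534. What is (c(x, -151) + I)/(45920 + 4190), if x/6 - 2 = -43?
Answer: 1657/50110 ≈ 0.033067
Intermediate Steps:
I = 1602 (I = 3*534 = 1602)
x = -246 (x = 12 + 6*(-43) = 12 - 258 = -246)
(c(x, -151) + I)/(45920 + 4190) = (55 + 1602)/(45920 + 4190) = 1657/50110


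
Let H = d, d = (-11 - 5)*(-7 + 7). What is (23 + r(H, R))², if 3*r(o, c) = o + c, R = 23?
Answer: 8464/9 ≈ 940.44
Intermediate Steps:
d = 0 (d = -16*0 = 0)
H = 0
r(o, c) = c/3 + o/3 (r(o, c) = (o + c)/3 = (c + o)/3 = c/3 + o/3)
(23 + r(H, R))² = (23 + ((⅓)*23 + (⅓)*0))² = (23 + (23/3 + 0))² = (23 + 23/3)² = (92/3)² = 8464/9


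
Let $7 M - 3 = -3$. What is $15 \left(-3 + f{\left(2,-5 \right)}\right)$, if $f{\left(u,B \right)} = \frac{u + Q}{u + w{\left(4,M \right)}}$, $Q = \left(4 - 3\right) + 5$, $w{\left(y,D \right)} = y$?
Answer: $-25$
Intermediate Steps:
$M = 0$ ($M = \frac{3}{7} + \frac{1}{7} \left(-3\right) = \frac{3}{7} - \frac{3}{7} = 0$)
$Q = 6$ ($Q = 1 + 5 = 6$)
$f{\left(u,B \right)} = \frac{6 + u}{4 + u}$ ($f{\left(u,B \right)} = \frac{u + 6}{u + 4} = \frac{6 + u}{4 + u}$)
$15 \left(-3 + f{\left(2,-5 \right)}\right) = 15 \left(-3 + \frac{6 + 2}{4 + 2}\right) = 15 \left(-3 + \frac{1}{6} \cdot 8\right) = 15 \left(-3 + \frac{4}{3}\right) = 15 \left(- \frac{5}{3}\right) = -25$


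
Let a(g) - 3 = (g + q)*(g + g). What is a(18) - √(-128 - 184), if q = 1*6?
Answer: 867 - 2*I*√78 ≈ 867.0 - 17.664*I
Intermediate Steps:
q = 6
a(g) = 3 + 2*g*(6 + g) (a(g) = 3 + (g + 6)*(g + g) = 3 + (6 + g)*(2*g) = 3 + 2*g*(6 + g))
a(18) - √(-128 - 184) = (3 + 2*18² + 12*18) - √(-128 - 184) = (3 + 2*324 + 216) - √(-312) = (3 + 648 + 216) - 2*I*√78 = 867 - 2*I*√78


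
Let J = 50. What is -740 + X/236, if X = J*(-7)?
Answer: -87495/118 ≈ -741.48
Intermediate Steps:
X = -350 (X = 50*(-7) = -350)
-740 + X/236 = -740 - 350/236 = -740 + (1/236)*(-350) = -740 - 175/118 = -87495/118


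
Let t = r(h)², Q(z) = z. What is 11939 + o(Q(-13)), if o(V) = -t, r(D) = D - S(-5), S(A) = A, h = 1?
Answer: 11903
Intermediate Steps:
r(D) = 5 + D (r(D) = D - 1*(-5) = D + 5 = 5 + D)
t = 36 (t = (5 + 1)² = 6² = 36)
o(V) = -36 (o(V) = -1*36 = -36)
11939 + o(Q(-13)) = 11939 - 36 = 11903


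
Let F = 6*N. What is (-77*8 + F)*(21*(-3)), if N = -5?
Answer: 40698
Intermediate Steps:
F = -30 (F = 6*(-5) = -30)
(-77*8 + F)*(21*(-3)) = (-77*8 - 30)*(21*(-3)) = (-616 - 30)*(-63) = -646*(-63) = 40698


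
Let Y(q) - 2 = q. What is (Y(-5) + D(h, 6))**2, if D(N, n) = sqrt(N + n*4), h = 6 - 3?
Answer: 36 - 18*sqrt(3) ≈ 4.8231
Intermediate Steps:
h = 3
D(N, n) = sqrt(N + 4*n)
Y(q) = 2 + q
(Y(-5) + D(h, 6))**2 = ((2 - 5) + sqrt(3 + 4*6))**2 = (-3 + sqrt(3 + 24))**2 = (-3 + sqrt(27))**2 = (-3 + 3*sqrt(3))**2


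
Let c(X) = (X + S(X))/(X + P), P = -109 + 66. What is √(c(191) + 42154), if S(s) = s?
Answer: √230849438/74 ≈ 205.32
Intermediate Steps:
P = -43
c(X) = 2*X/(-43 + X) (c(X) = (X + X)/(X - 43) = (2*X)/(-43 + X) = 2*X/(-43 + X))
√(c(191) + 42154) = √(2*191/(-43 + 191) + 42154) = √(2*191/148 + 42154) = √(2*191*(1/148) + 42154) = √(191/74 + 42154) = √(3119587/74) = √230849438/74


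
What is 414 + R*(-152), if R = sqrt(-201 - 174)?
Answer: 414 - 760*I*sqrt(15) ≈ 414.0 - 2943.5*I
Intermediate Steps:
R = 5*I*sqrt(15) (R = sqrt(-375) = 5*I*sqrt(15) ≈ 19.365*I)
414 + R*(-152) = 414 + (5*I*sqrt(15))*(-152) = 414 - 760*I*sqrt(15)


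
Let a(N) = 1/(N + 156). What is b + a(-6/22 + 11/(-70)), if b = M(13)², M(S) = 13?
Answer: 20245111/119789 ≈ 169.01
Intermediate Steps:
a(N) = 1/(156 + N)
b = 169 (b = 13² = 169)
b + a(-6/22 + 11/(-70)) = 169 + 1/(156 + (-6/22 + 11/(-70))) = 169 + 1/(156 + (-6*1/22 + 11*(-1/70))) = 169 + 1/(156 + (-3/11 - 11/70)) = 169 + 1/(156 - 331/770) = 169 + 1/(119789/770) = 169 + 770/119789 = 20245111/119789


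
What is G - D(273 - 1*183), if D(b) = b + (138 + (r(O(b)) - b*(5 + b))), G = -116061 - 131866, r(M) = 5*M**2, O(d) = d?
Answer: -280105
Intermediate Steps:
G = -247927
D(b) = 138 + b + 5*b**2 - b*(5 + b) (D(b) = b + (138 + (5*b**2 - b*(5 + b))) = b + (138 + 5*b**2 - b*(5 + b)) = 138 + b + 5*b**2 - b*(5 + b))
G - D(273 - 1*183) = -247927 - (138 - 4*(273 - 1*183) + 4*(273 - 1*183)**2) = -247927 - (138 - 4*(273 - 183) + 4*(273 - 183)**2) = -247927 - (138 - 4*90 + 4*90**2) = -247927 - (138 - 360 + 4*8100) = -247927 - (138 - 360 + 32400) = -247927 - 1*32178 = -247927 - 32178 = -280105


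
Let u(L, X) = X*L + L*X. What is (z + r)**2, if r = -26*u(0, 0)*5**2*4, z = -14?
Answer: 196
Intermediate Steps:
u(L, X) = 2*L*X (u(L, X) = L*X + L*X = 2*L*X)
r = 0 (r = -26*(2*0*0)*5**2*4 = -26*0*25*4 = -0*4 = -26*0 = 0)
(z + r)**2 = (-14 + 0)**2 = (-14)**2 = 196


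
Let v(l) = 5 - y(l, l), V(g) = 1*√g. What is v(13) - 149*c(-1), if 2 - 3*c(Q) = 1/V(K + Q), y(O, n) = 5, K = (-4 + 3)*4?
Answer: -298/3 - 149*I*√5/15 ≈ -99.333 - 22.212*I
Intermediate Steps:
K = -4 (K = -1*4 = -4)
V(g) = √g
v(l) = 0 (v(l) = 5 - 1*5 = 5 - 5 = 0)
c(Q) = ⅔ - 1/(3*√(-4 + Q))
v(13) - 149*c(-1) = 0 - 149*(⅔ - 1/(3*√(-4 - 1))) = 0 - 149*(⅔ - (-1)*I*√5/15) = 0 - 149*(⅔ + I*√5/15) = 0 + (-298/3 - 149*I*√5/15) = -298/3 - 149*I*√5/15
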